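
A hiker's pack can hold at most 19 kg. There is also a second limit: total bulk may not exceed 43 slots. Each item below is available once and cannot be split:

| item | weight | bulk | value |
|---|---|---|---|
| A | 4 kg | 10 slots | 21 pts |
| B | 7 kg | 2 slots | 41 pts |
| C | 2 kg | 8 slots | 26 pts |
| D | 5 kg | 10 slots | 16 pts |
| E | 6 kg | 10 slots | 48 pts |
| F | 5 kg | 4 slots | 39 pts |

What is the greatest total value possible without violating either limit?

136 pts

Feasible sets respecting both limits:
- A+B+C+E: weight 19, bulk 30, value 136
- A+C+E+F: weight 17, bulk 32, value 134
- C+D+E+F: weight 18, bulk 32, value 129
- B+E+F: weight 18, bulk 16, value 128
Best: 136 pts.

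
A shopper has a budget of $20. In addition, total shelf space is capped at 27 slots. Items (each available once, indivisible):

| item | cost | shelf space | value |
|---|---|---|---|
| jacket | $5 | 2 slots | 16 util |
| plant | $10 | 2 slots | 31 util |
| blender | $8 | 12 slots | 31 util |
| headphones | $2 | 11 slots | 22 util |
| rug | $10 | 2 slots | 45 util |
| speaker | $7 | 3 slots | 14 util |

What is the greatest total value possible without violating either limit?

Feasible sets respecting both limits:
- blender+headphones+rug: cost 20, shelf space 25, value 98
- plant+blender+headphones: cost 20, shelf space 25, value 84
- jacket+headphones+rug: cost 17, shelf space 15, value 83
- headphones+rug+speaker: cost 19, shelf space 16, value 81
Best: 98 util.

98 util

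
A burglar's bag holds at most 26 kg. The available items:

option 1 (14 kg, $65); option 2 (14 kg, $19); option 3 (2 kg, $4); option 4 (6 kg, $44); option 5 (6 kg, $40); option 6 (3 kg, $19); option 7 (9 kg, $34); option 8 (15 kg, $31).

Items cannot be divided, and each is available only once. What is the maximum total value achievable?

$149

Check high-value combinations within 26 kg:
- option 1+option 4+option 5: weight 14+6+6=26, value 65+44+40=149
- option 3+option 4+option 5+option 6+option 7: weight 2+6+6+3+9=26, value 4+44+40+19+34=141
- option 4+option 5+option 6+option 7: weight 6+6+3+9=24, value 44+40+19+34=137
Best: $149.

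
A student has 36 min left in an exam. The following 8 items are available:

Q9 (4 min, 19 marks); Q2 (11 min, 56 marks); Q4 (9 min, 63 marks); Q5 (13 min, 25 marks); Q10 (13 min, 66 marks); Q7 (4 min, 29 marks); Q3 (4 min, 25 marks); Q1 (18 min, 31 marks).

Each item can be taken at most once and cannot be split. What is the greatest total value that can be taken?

Check high-value combinations within 36 min:
- Q9+Q4+Q10+Q7+Q3: time 4+9+13+4+4=34, value 19+63+66+29+25=202
- Q9+Q2+Q10+Q7+Q3: time 4+11+13+4+4=36, value 19+56+66+29+25=195
- Q9+Q2+Q4+Q7+Q3: time 4+11+9+4+4=32, value 19+56+63+29+25=192
Best: 202 marks.

202 marks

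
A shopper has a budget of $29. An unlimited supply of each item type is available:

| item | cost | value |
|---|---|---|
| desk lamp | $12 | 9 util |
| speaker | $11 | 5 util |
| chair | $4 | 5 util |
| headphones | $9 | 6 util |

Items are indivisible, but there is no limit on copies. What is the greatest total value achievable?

35 util

Best value-per-unit is chair at 5/4, and filling with it alone uses cost 7×4=28. No mix of the others beats 7×5 = 35.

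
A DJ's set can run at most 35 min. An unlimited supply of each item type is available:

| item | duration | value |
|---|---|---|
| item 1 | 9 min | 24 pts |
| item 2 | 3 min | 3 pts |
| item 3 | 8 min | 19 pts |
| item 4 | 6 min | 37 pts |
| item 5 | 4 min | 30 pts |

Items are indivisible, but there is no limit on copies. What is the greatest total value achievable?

Best value-per-unit is item 5 at 30/4; filling with it alone gives 8×30 = 240.
Optimal mix: 1×item 4 + 7×item 5 → duration 34, value 247.

247 pts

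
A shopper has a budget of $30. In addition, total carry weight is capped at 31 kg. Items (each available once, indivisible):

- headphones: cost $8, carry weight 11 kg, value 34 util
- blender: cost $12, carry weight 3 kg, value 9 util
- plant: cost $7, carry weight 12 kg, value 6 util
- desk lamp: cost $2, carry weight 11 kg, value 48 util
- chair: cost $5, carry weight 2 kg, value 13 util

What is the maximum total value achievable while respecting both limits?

104 util

Feasible sets respecting both limits:
- headphones+blender+desk lamp+chair: cost 27, carry weight 27, value 104
- headphones+desk lamp+chair: cost 15, carry weight 24, value 95
- headphones+blender+desk lamp: cost 22, carry weight 25, value 91
- headphones+desk lamp: cost 10, carry weight 22, value 82
Best: 104 util.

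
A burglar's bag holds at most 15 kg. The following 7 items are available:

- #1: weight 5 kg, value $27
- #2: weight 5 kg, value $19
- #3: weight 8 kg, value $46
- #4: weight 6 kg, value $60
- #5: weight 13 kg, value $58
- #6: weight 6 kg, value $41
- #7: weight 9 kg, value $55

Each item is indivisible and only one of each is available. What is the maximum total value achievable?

$115

Check high-value combinations within 15 kg:
- #4+#7: weight 6+9=15, value 60+55=115
- #3+#4: weight 8+6=14, value 46+60=106
- #4+#6: weight 6+6=12, value 60+41=101
Best: $115.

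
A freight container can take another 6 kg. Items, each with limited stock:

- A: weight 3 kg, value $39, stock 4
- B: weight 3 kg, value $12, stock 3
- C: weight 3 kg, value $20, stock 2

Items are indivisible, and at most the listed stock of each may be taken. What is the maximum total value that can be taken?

Top feasible selections:
- 2×A: weight 6, value 78
- 1×A + 1×C: weight 6, value 59
- 1×A + 1×B: weight 6, value 51
- 2×C: weight 6, value 40
Best: $78.

$78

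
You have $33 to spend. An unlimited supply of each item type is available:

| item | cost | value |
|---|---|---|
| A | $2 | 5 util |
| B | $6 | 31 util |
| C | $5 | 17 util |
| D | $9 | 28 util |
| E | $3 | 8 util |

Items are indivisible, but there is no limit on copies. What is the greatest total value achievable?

163 util

Best value-per-unit is B at 31/6; filling with it alone gives 5×31 = 155.
Optimal mix: 5×B + 1×E → cost 33, value 163.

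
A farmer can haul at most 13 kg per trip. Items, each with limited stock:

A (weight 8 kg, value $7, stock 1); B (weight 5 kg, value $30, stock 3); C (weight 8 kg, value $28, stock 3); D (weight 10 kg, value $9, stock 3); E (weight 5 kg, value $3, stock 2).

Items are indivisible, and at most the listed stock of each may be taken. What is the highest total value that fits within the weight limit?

$60

Best selections within weight 13 and stock limits:
- 2×B: weight 10, value 60
- 1×B + 1×C: weight 13, value 58
Best: $60.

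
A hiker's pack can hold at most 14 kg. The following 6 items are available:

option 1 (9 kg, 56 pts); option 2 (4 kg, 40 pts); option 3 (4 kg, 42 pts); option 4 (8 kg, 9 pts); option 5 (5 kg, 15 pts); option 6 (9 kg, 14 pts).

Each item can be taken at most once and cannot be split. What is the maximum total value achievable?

98 pts

Check high-value combinations within 14 kg:
- option 1+option 3: weight 9+4=13, value 56+42=98
- option 2+option 3+option 5: weight 4+4+5=13, value 40+42+15=97
- option 1+option 2: weight 9+4=13, value 56+40=96
Best: 98 pts.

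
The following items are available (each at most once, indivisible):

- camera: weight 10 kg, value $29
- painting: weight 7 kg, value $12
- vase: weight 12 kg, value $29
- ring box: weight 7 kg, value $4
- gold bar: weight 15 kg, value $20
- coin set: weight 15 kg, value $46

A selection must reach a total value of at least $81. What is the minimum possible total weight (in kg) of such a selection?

Subsets with value ≥ 81, sorted by total weight:
- camera+painting+coin set: weight 32, value 87
- painting+vase+coin set: weight 34, value 87
- camera+vase+coin set: weight 37, value 104
Minimum weight: 32 kg.

32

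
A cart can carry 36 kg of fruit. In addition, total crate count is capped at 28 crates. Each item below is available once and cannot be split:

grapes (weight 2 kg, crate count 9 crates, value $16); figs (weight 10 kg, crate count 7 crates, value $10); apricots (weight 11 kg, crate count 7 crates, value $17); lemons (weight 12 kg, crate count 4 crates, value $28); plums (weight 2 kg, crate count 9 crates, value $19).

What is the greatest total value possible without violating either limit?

Feasible sets respecting both limits:
- figs+apricots+lemons+plums: weight 35, crate count 27, value 74
- grapes+figs+apricots+lemons: weight 35, crate count 27, value 71
- apricots+lemons+plums: weight 25, crate count 20, value 64
Best: $74.

$74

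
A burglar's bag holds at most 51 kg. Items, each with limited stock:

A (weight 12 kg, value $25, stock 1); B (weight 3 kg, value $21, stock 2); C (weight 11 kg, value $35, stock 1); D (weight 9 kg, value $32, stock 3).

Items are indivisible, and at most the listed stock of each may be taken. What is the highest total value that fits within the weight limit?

$173

Best selections within weight 51 and stock limits:
- 2×B + 1×C + 3×D: weight 44, value 173
- 1×A + 2×B + 1×C + 2×D: weight 47, value 166
Best: $173.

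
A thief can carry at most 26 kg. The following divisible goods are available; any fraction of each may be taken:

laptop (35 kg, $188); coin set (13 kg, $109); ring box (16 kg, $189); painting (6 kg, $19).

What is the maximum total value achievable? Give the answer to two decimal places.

272.85

Take in order of value per unit:
- ring box (189/16 per unit): all 16 → value 189, running total 189.00
- coin set (109/13 per unit): 10 of 13 → value 10×109/13 = 83.8462, running total 272.85
Total 272.85.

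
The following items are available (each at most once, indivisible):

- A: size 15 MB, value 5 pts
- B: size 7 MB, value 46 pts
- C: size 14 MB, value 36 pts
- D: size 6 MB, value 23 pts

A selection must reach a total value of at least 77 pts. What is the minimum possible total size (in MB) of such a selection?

Subsets with value ≥ 77, sorted by total size:
- B+C: size 21, value 82
- B+C+D: size 27, value 105
Minimum size: 21 MB.

21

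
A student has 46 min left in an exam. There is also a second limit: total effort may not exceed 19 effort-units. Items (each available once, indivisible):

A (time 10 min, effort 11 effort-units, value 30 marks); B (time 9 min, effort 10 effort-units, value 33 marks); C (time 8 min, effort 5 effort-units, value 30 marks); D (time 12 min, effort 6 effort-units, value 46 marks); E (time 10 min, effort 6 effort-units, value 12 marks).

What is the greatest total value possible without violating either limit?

Feasible sets respecting both limits:
- C+D+E: time 30, effort 17, value 88
- B+D: time 21, effort 16, value 79
- A+D: time 22, effort 17, value 76
Best: 88 marks.

88 marks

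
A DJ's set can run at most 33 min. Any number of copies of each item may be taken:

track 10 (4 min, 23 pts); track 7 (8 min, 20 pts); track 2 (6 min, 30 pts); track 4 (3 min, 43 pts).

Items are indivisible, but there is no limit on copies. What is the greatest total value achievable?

Best value-per-unit is track 4 at 43/3, and filling with it alone uses duration 11×3=33. No mix of the others beats 11×43 = 473.

473 pts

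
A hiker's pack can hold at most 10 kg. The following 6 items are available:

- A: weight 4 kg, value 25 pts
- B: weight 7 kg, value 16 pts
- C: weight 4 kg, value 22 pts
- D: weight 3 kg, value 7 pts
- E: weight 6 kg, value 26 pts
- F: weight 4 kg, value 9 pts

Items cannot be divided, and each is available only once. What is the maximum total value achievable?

Check high-value combinations within 10 kg:
- A+E: weight 4+6=10, value 25+26=51
- C+E: weight 4+6=10, value 22+26=48
- A+C: weight 4+4=8, value 25+22=47
Best: 51 pts.

51 pts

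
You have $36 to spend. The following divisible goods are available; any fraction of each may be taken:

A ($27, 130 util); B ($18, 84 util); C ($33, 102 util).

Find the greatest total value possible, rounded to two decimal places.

Take in order of value per unit:
- A (130/27 per unit): all 27 → value 130, running total 130.00
- B (84/18 per unit): 9 of 18 → value 9×84/18 = 42.0000, running total 172.00
Total 172.00.

172.00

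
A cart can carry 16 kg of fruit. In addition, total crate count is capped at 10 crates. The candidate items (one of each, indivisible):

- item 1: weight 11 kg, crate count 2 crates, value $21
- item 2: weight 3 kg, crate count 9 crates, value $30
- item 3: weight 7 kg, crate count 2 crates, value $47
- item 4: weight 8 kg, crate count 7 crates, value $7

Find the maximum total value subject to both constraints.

Feasible sets respecting both limits:
- item 3+item 4: weight 15, crate count 9, value 54
- item 3: weight 7, crate count 2, value 47
- item 2: weight 3, crate count 9, value 30
- item 1: weight 11, crate count 2, value 21
Best: $54.

$54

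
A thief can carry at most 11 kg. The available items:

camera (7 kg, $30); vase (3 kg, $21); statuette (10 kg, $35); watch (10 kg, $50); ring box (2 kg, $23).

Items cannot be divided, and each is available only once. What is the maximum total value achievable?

Check high-value combinations within 11 kg:
- camera+ring box: weight 7+2=9, value 30+23=53
- camera+vase: weight 7+3=10, value 30+21=51
- watch: weight 10, value 50
- vase+ring box: weight 3+2=5, value 21+23=44
Best: $53.

$53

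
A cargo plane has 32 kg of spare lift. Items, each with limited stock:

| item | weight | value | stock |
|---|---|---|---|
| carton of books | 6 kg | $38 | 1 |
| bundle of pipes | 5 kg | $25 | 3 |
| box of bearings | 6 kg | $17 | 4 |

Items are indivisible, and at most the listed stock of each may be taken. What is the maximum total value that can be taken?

Top feasible selections:
- 1×carton of books + 3×bundle of pipes + 1×box of bearings: weight 27, value 130
- 1×carton of books + 2×bundle of pipes + 2×box of bearings: weight 28, value 122
- 1×carton of books + 1×bundle of pipes + 3×box of bearings: weight 29, value 114
- 1×carton of books + 3×bundle of pipes: weight 21, value 113
Best: $130.

$130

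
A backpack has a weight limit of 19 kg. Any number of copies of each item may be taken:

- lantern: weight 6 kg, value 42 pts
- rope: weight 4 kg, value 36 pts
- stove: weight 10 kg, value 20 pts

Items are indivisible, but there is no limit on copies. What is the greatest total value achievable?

Best value-per-unit is rope at 36/4; filling with it alone gives 4×36 = 144.
Optimal mix: 1×lantern + 3×rope → weight 18, value 150.

150 pts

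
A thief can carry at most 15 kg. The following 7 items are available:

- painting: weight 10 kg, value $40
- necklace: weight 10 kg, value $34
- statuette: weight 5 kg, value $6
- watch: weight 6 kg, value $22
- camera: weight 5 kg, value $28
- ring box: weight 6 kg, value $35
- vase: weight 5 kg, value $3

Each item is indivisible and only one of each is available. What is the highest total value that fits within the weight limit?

$68

Check high-value combinations within 15 kg:
- painting+camera: weight 10+5=15, value 40+28=68
- camera+ring box: weight 5+6=11, value 28+35=63
- necklace+camera: weight 10+5=15, value 34+28=62
- watch+ring box: weight 6+6=12, value 22+35=57
- watch+camera: weight 6+5=11, value 22+28=50
Best: $68.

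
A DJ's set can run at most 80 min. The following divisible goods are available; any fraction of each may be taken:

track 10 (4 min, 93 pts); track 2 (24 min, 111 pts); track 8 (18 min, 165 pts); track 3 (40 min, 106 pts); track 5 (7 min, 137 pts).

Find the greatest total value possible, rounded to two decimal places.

577.55

Take in order of value per unit:
- track 10 (93/4 per unit): all 4 → value 93, running total 93.00
- track 5 (137/7 per unit): all 7 → value 137, running total 230.00
- track 8 (165/18 per unit): all 18 → value 165, running total 395.00
- track 2 (111/24 per unit): all 24 → value 111, running total 506.00
- track 3 (106/40 per unit): 27 of 40 → value 27×106/40 = 71.5500, running total 577.55
Total 577.55.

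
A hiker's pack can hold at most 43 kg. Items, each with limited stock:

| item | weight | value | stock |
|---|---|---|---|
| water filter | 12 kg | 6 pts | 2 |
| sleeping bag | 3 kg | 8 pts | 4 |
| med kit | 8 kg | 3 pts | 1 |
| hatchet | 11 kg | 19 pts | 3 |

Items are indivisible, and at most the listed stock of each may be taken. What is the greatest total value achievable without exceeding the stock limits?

Best selections within weight 43 and stock limits:
- 3×sleeping bag + 3×hatchet: weight 42, value 81
- 2×sleeping bag + 3×hatchet: weight 39, value 73
- 4×sleeping bag + 1×med kit + 2×hatchet: weight 42, value 73
- 4×sleeping bag + 2×hatchet: weight 34, value 70
Best: 81 pts.

81 pts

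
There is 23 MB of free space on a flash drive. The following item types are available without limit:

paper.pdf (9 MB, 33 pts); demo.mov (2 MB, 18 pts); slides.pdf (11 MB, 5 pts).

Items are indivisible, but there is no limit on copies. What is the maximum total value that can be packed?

198 pts

Best value-per-unit is demo.mov at 18/2, and filling with it alone uses size 11×2=22. No mix of the others beats 11×18 = 198.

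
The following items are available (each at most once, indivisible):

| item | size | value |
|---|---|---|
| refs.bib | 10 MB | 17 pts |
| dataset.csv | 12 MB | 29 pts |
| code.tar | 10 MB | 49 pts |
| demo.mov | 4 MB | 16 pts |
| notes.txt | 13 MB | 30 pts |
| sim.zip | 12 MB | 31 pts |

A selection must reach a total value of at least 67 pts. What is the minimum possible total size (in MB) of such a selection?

Subsets with value ≥ 67, sorted by total size:
- code.tar+sim.zip: size 22, value 80
- dataset.csv+code.tar: size 22, value 78
Minimum size: 22 MB.

22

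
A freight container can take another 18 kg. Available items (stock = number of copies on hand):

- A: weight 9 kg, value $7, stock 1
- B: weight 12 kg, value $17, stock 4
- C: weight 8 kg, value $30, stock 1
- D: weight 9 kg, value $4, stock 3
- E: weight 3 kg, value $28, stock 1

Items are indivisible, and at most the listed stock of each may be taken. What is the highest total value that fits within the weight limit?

$58

Top feasible selections:
- 1×C + 1×E: weight 11, value 58
- 1×B + 1×E: weight 15, value 45
- 1×A + 1×C: weight 17, value 37
- 1×A + 1×E: weight 12, value 35
Best: $58.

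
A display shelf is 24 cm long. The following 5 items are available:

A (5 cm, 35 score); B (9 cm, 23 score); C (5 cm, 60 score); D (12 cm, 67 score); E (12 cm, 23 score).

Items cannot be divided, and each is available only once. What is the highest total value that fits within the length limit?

This is a 0/1 knapsack; check combinations near the capacity.
- A+C+D: length 5+5+12=22, value 35+60+67=162
- C+D: length 5+12=17, value 60+67=127
- A+B+C: length 5+9+5=19, value 35+23+60=118
- A+C+E: length 5+5+12=22, value 35+60+23=118
- A+D: length 5+12=17, value 35+67=102
Best: 162 score.

162 score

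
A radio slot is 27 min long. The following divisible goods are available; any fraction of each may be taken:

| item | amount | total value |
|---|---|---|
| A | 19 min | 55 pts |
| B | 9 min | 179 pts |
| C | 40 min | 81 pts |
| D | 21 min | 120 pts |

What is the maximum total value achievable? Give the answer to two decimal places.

281.86

Take in order of value per unit:
- B (179/9 per unit): all 9 → value 179, running total 179.00
- D (120/21 per unit): 18 of 21 → value 18×120/21 = 102.8571, running total 281.86
Total 281.86.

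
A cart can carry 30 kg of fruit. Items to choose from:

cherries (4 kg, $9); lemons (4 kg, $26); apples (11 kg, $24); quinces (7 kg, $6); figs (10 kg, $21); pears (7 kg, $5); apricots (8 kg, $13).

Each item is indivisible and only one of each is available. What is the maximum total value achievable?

$80

Check high-value combinations within 30 kg:
- cherries+lemons+apples+figs: weight 4+4+11+10=29, value 9+26+24+21=80
- cherries+lemons+apples+apricots: weight 4+4+11+8=27, value 9+26+24+13=72
- lemons+apples+figs: weight 4+11+10=25, value 26+24+21=71
- cherries+lemons+figs+apricots: weight 4+4+10+8=26, value 9+26+21+13=69
- lemons+apples+quinces+apricots: weight 4+11+7+8=30, value 26+24+6+13=69
Best: $80.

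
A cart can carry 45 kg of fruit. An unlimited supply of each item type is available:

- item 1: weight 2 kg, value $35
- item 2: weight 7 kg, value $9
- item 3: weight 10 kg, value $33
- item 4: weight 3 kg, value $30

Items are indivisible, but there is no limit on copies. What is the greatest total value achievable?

Best value-per-unit is item 1 at 35/2, and filling with it alone uses weight 22×2=44. No mix of the others beats 22×35 = 770.

$770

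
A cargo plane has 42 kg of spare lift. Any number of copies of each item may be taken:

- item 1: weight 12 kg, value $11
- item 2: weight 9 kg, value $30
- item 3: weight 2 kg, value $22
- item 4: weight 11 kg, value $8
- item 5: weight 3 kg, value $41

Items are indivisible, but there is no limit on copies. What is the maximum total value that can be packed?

Best value-per-unit is item 5 at 41/3, and filling with it alone uses weight 14×3=42. No mix of the others beats 14×41 = 574.

$574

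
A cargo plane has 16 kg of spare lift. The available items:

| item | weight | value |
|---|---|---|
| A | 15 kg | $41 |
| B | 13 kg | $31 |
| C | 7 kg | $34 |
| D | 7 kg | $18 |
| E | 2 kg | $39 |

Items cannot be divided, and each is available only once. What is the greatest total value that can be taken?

$91

Check high-value combinations within 16 kg:
- C+D+E: weight 7+7+2=16, value 34+18+39=91
- C+E: weight 7+2=9, value 34+39=73
- B+E: weight 13+2=15, value 31+39=70
- D+E: weight 7+2=9, value 18+39=57
- C+D: weight 7+7=14, value 34+18=52
Best: $91.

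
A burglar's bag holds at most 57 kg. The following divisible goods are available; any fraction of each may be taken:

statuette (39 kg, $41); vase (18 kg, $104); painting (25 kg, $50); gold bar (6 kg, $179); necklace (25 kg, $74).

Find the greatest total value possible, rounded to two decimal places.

Take in order of value per unit:
- gold bar (179/6 per unit): all 6 → value 179, running total 179.00
- vase (104/18 per unit): all 18 → value 104, running total 283.00
- necklace (74/25 per unit): all 25 → value 74, running total 357.00
- painting (50/25 per unit): 8 of 25 → value 8×50/25 = 16.0000, running total 373.00
Total 373.00.

373.00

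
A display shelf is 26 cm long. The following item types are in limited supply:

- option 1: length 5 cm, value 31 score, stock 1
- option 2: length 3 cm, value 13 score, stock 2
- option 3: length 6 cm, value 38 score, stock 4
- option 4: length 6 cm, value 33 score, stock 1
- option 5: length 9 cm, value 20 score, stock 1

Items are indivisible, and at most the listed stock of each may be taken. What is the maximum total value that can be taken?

158 score

Best selections within length 26 and stock limits:
- 1×option 1 + 1×option 2 + 3×option 3: length 26, value 158
- 1×option 1 + 1×option 2 + 2×option 3 + 1×option 4: length 26, value 153
- 4×option 3: length 24, value 152
Best: 158 score.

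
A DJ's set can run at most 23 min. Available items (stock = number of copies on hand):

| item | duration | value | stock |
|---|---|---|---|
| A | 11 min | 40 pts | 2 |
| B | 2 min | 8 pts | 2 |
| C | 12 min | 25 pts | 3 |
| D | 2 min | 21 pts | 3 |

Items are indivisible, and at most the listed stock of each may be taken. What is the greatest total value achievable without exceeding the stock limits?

Top feasible selections:
- 1×A + 2×B + 3×D: duration 21, value 119
- 1×A + 1×B + 3×D: duration 19, value 111
Best: 119 pts.

119 pts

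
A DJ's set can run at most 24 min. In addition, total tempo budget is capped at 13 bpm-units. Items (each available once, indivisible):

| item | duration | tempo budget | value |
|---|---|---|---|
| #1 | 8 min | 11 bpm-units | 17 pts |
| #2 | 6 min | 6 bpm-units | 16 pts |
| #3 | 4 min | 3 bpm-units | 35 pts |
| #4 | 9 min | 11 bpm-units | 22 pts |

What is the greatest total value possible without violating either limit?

Feasible sets respecting both limits:
- #2+#3: duration 10, tempo budget 9, value 51
- #3: duration 4, tempo budget 3, value 35
- #4: duration 9, tempo budget 11, value 22
Best: 51 pts.

51 pts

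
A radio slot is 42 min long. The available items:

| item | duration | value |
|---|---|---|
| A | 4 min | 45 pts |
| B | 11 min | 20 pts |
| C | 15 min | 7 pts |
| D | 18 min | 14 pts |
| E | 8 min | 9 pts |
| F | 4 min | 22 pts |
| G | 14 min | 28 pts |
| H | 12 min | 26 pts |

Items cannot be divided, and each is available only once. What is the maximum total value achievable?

Check high-value combinations within 42 min:
- A+E+F+G+H: duration 4+8+4+14+12=42, value 45+9+22+28+26=130
- A+B+E+F+G: duration 4+11+8+4+14=41, value 45+20+9+22+28=124
- A+B+E+F+H: duration 4+11+8+4+12=39, value 45+20+9+22+26=122
Best: 130 pts.

130 pts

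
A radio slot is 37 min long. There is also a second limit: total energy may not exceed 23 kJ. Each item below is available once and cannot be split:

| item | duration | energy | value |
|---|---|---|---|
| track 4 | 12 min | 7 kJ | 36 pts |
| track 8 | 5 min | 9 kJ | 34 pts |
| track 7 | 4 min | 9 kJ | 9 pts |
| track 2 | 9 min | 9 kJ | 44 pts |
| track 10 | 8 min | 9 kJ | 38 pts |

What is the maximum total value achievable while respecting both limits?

82 pts

Feasible sets respecting both limits:
- track 2+track 10: duration 17, energy 18, value 82
- track 4+track 2: duration 21, energy 16, value 80
- track 8+track 2: duration 14, energy 18, value 78
Best: 82 pts.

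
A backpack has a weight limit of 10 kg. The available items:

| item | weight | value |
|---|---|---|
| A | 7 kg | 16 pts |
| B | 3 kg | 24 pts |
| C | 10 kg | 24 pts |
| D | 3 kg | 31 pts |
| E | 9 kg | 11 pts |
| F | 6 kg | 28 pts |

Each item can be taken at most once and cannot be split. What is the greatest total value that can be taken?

59 pts

Check high-value combinations within 10 kg:
- D+F: weight 3+6=9, value 31+28=59
- B+D: weight 3+3=6, value 24+31=55
- B+F: weight 3+6=9, value 24+28=52
- A+D: weight 7+3=10, value 16+31=47
Best: 59 pts.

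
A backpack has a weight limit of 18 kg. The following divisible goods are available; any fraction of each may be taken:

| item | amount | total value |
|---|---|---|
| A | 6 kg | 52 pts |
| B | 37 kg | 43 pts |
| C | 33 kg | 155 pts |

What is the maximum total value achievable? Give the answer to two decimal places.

108.36

Take in order of value per unit:
- A (52/6 per unit): all 6 → value 52, running total 52.00
- C (155/33 per unit): 12 of 33 → value 12×155/33 = 56.3636, running total 108.36
Total 108.36.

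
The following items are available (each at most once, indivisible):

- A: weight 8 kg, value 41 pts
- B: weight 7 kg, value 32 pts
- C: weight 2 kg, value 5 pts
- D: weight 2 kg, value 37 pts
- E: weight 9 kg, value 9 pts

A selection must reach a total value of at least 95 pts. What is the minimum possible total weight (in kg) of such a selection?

Subsets with value ≥ 95, sorted by total weight:
- A+B+D: weight 17, value 110
- A+B+C+D: weight 19, value 115
- A+B+D+E: weight 26, value 119
- A+B+C+D+E: weight 28, value 124
Minimum weight: 17 kg.

17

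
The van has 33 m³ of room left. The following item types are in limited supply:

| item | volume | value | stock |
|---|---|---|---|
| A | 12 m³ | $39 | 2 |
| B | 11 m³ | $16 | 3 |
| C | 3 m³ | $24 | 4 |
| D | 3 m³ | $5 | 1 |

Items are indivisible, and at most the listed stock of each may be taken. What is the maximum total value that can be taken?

Best selections within volume 33 and stock limits:
- 2×A + 3×C: volume 33, value 150
- 1×A + 4×C + 1×D: volume 27, value 140
Best: $150.

$150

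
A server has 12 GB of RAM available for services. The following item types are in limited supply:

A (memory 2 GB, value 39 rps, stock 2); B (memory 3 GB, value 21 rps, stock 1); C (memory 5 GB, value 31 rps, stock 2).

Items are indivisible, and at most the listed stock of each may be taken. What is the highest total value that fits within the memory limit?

Best selections within memory 12 and stock limits:
- 2×A + 1×B + 1×C: memory 12, value 130
- 2×A + 1×C: memory 9, value 109
- 1×A + 2×C: memory 12, value 101
- 2×A + 1×B: memory 7, value 99
Best: 130 rps.

130 rps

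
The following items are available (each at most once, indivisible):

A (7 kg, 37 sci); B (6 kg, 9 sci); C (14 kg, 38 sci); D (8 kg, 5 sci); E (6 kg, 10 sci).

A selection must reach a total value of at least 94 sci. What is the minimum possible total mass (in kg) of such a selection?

33

Subsets with value ≥ 94, sorted by total mass:
- A+B+C+E: mass 33, value 94
- A+B+C+D+E: mass 41, value 99
Minimum mass: 33 kg.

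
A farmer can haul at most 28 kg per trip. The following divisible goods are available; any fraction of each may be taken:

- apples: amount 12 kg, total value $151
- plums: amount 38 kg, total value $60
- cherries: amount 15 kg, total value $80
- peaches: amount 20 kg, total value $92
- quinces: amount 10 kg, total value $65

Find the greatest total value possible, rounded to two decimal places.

248.00

Take in order of value per unit:
- apples (151/12 per unit): all 12 → value 151, running total 151.00
- quinces (65/10 per unit): all 10 → value 65, running total 216.00
- cherries (80/15 per unit): 6 of 15 → value 6×80/15 = 32.0000, running total 248.00
Total 248.00.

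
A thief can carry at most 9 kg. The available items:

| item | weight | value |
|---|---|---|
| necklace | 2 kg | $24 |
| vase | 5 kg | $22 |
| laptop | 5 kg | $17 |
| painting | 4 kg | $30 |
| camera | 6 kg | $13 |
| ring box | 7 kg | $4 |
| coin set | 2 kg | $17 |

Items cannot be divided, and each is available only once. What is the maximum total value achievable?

Check high-value combinations within 9 kg:
- necklace+painting+coin set: weight 2+4+2=8, value 24+30+17=71
- necklace+vase+coin set: weight 2+5+2=9, value 24+22+17=63
- necklace+laptop+coin set: weight 2+5+2=9, value 24+17+17=58
- necklace+painting: weight 2+4=6, value 24+30=54
- vase+painting: weight 5+4=9, value 22+30=52
Best: $71.

$71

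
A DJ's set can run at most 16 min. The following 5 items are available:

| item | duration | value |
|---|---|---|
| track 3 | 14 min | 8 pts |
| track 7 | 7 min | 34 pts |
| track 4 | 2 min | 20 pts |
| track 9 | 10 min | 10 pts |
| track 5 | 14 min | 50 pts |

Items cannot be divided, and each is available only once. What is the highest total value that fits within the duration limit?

This is a 0/1 knapsack; check combinations near the capacity.
- track 4+track 5: duration 2+14=16, value 20+50=70
- track 7+track 4: duration 7+2=9, value 34+20=54
- track 5: duration 14, value 50
- track 7: duration 7, value 34
Best: 70 pts.

70 pts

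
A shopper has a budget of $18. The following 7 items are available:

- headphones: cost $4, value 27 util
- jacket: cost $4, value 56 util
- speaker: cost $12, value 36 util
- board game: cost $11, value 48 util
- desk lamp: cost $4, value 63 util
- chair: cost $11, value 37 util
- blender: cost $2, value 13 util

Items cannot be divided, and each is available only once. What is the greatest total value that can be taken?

Check high-value combinations within $18:
- headphones+jacket+desk lamp+blender: cost 4+4+4+2=14, value 27+56+63+13=159
- headphones+jacket+desk lamp: cost 4+4+4=12, value 27+56+63=146
- jacket+desk lamp+blender: cost 4+4+2=10, value 56+63+13=132
- board game+desk lamp+blender: cost 11+4+2=17, value 48+63+13=124
- jacket+desk lamp: cost 4+4=8, value 56+63=119
Best: 159 util.

159 util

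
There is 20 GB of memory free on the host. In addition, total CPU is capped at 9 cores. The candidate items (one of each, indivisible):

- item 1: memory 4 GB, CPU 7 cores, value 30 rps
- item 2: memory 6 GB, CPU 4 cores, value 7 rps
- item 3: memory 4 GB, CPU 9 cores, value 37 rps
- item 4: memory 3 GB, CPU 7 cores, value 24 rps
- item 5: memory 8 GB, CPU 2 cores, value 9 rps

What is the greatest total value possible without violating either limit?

39 rps

Feasible sets respecting both limits:
- item 1+item 5: memory 12, CPU 9, value 39
- item 3: memory 4, CPU 9, value 37
- item 4+item 5: memory 11, CPU 9, value 33
- item 1: memory 4, CPU 7, value 30
Best: 39 rps.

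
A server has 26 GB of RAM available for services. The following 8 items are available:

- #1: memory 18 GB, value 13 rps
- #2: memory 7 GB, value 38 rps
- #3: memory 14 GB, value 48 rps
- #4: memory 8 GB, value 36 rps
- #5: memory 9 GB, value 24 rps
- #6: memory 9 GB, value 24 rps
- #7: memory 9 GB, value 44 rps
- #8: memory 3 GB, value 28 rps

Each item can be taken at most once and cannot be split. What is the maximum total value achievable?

Check high-value combinations within 26 GB:
- #3+#7+#8: memory 14+9+3=26, value 48+44+28=120
- #2+#4+#7: memory 7+8+9=24, value 38+36+44=118
- #2+#3+#8: memory 7+14+3=24, value 38+48+28=114
Best: 120 rps.

120 rps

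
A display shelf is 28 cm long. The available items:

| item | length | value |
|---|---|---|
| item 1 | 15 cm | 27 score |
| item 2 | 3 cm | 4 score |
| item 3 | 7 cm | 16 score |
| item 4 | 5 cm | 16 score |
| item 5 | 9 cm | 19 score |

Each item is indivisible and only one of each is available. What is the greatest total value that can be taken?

Check high-value combinations within 28 cm:
- item 1+item 3+item 4: length 15+7+5=27, value 27+16+16=59
- item 2+item 3+item 4+item 5: length 3+7+5+9=24, value 4+16+16+19=55
- item 3+item 4+item 5: length 7+5+9=21, value 16+16+19=51
- item 1+item 2+item 5: length 15+3+9=27, value 27+4+19=50
Best: 59 score.

59 score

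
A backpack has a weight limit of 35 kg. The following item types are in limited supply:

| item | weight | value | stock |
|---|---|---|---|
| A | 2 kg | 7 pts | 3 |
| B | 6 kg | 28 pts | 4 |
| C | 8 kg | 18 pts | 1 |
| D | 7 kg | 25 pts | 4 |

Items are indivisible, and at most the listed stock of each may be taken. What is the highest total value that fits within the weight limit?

151 pts

Best selections within weight 35 and stock limits:
- 2×A + 4×B + 1×D: weight 35, value 151
- 1×A + 4×B + 1×D: weight 33, value 144
Best: 151 pts.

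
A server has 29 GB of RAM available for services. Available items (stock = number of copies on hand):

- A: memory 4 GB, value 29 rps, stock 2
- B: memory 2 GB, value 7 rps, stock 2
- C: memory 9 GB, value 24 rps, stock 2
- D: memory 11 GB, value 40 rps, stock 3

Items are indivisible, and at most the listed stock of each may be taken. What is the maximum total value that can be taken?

122 rps

Top feasible selections:
- 2×A + 1×C + 1×D: memory 28, value 122
- 1×A + 1×B + 2×D: memory 28, value 116
Best: 122 rps.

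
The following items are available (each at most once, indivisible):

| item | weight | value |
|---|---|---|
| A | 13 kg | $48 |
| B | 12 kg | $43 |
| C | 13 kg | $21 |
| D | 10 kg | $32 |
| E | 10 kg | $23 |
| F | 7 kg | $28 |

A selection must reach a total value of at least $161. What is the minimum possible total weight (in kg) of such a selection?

52

Subsets with value ≥ 161, sorted by total weight:
- A+B+D+E+F: weight 52, value 174
- A+B+C+D+F: weight 55, value 172
Minimum weight: 52 kg.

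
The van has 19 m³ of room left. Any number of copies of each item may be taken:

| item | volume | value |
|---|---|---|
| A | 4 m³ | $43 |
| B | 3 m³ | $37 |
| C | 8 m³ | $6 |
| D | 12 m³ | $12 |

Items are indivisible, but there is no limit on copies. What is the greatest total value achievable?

$228

Best value-per-unit is B at 37/3; filling with it alone gives 6×37 = 222.
Optimal mix: 1×A + 5×B → volume 19, value 228.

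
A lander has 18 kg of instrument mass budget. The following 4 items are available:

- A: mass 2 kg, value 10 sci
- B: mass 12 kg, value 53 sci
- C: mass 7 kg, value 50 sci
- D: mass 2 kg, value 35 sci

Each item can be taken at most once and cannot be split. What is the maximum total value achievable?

98 sci

Check high-value combinations within 18 kg:
- A+B+D: mass 2+12+2=16, value 10+53+35=98
- A+C+D: mass 2+7+2=11, value 10+50+35=95
- B+D: mass 12+2=14, value 53+35=88
Best: 98 sci.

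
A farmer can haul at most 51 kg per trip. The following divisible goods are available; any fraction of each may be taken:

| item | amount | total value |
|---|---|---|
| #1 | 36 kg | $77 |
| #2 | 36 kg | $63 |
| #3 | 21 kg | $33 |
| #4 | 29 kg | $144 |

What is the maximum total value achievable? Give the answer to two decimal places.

191.06

Take in order of value per unit:
- #4 (144/29 per unit): all 29 → value 144, running total 144.00
- #1 (77/36 per unit): 22 of 36 → value 22×77/36 = 47.0556, running total 191.06
Total 191.06.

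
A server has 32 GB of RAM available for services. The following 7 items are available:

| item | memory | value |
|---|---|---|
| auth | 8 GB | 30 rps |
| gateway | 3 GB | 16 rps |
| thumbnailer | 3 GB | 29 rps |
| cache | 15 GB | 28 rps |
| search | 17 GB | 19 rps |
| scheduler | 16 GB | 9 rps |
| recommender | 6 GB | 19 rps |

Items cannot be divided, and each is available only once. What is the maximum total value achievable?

This is a 0/1 knapsack; check combinations near the capacity.
- auth+thumbnailer+cache+recommender: memory 8+3+15+6=32, value 30+29+28+19=106
- auth+gateway+thumbnailer+cache: memory 8+3+3+15=29, value 30+16+29+28=103
- auth+gateway+thumbnailer+recommender: memory 8+3+3+6=20, value 30+16+29+19=94
Best: 106 rps.

106 rps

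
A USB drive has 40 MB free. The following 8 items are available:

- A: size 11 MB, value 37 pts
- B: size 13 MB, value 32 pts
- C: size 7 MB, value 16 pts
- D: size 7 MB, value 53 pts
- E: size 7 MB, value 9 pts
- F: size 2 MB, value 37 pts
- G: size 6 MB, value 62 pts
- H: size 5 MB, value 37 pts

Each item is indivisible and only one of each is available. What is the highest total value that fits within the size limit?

242 pts

This is a 0/1 knapsack; check combinations near the capacity.
- A+C+D+F+G+H: size 11+7+7+2+6+5=38, value 37+16+53+37+62+37=242
- B+C+D+F+G+H: size 13+7+7+2+6+5=40, value 32+16+53+37+62+37=237
- A+D+E+F+G+H: size 11+7+7+2+6+5=38, value 37+53+9+37+62+37=235
- B+D+E+F+G+H: size 13+7+7+2+6+5=40, value 32+53+9+37+62+37=230
Best: 242 pts.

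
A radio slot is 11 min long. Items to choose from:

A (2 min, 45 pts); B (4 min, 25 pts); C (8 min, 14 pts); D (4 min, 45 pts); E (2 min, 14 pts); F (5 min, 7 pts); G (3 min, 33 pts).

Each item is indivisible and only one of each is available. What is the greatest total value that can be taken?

Check high-value combinations within 11 min:
- A+D+E+G: duration 2+4+2+3=11, value 45+45+14+33=137
- A+D+G: duration 2+4+3=9, value 45+45+33=123
- A+B+E+G: duration 2+4+2+3=11, value 45+25+14+33=117
- A+B+D: duration 2+4+4=10, value 45+25+45=115
- A+D+E: duration 2+4+2=8, value 45+45+14=104
Best: 137 pts.

137 pts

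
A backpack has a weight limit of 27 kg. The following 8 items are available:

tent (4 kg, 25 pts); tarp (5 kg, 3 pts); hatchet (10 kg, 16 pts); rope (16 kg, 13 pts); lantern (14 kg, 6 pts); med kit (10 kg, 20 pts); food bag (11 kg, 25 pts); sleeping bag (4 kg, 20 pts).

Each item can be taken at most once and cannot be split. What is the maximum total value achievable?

Check high-value combinations within 27 kg:
- tent+tarp+food bag+sleeping bag: weight 4+5+11+4=24, value 25+3+25+20=73
- tent+food bag+sleeping bag: weight 4+11+4=19, value 25+25+20=70
- tent+med kit+food bag: weight 4+10+11=25, value 25+20+25=70
Best: 73 pts.

73 pts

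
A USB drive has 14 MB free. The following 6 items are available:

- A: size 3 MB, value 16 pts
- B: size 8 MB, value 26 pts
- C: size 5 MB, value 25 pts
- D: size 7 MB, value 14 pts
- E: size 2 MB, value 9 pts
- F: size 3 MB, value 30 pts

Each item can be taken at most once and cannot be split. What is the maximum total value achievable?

This is a 0/1 knapsack; check combinations near the capacity.
- A+C+E+F: size 3+5+2+3=13, value 16+25+9+30=80
- A+B+F: size 3+8+3=14, value 16+26+30=72
- A+C+F: size 3+5+3=11, value 16+25+30=71
Best: 80 pts.

80 pts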